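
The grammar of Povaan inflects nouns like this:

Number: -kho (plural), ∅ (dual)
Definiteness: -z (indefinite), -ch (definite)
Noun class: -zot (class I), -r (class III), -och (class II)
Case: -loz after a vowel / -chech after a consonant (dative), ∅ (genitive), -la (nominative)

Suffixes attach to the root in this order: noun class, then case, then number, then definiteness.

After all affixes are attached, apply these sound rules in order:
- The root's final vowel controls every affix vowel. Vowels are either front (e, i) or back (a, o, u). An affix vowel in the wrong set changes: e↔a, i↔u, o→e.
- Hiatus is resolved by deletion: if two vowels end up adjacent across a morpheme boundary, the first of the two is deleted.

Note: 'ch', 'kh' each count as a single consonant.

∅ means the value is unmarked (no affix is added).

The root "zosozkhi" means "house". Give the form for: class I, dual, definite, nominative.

zosozkhizetlech

Attach noun class class I -zot → zosozkhizot.
Attach case nominative -la → zosozkhizotla.
number = dual: zero marking, form stays zosozkhizotla.
Attach definiteness definite -ch → zosozkhizotlach.
Apply vowel harmony: zosozkhizotlach → zosozkhizetlech.
Vowel deletion: no change.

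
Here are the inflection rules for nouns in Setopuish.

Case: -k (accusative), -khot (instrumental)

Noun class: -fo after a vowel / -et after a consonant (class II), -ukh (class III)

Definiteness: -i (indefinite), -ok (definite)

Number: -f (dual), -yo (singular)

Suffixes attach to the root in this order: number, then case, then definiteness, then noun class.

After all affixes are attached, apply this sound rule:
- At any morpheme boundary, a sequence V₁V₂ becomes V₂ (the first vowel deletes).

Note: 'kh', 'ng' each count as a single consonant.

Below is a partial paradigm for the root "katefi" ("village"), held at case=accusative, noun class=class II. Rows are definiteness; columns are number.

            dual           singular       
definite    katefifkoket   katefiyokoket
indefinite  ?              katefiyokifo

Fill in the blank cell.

Attach number dual -f → katefif.
Attach case accusative -k → katefifk.
Attach definiteness indefinite -i → katefifki.
Attach noun class class II -fo (after vowel 'i') → katefifkifo.
Vowel deletion: no change.

katefifkifo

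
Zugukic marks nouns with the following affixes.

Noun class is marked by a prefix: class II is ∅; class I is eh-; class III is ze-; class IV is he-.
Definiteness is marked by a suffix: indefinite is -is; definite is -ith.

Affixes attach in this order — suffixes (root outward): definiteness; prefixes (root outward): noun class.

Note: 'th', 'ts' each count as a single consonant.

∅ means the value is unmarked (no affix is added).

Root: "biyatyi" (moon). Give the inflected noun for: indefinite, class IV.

hebiyatyiis

Attach noun class class IV he- → hebiyatyi.
Attach definiteness indefinite -is → hebiyatyiis.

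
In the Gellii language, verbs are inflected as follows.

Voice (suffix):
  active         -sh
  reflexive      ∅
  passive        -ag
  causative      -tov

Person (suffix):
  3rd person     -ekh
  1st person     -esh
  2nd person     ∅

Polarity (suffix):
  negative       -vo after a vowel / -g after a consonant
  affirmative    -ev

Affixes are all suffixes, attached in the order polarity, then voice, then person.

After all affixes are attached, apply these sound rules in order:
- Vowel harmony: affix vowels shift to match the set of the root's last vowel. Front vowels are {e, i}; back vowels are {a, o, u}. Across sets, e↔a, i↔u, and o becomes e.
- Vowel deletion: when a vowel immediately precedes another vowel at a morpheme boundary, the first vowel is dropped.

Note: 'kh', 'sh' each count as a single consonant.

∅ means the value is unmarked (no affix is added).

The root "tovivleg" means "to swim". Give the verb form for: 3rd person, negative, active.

Attach polarity negative -g (after consonant 'g') → tovivlegg.
Attach voice active -sh → tovivleggsh.
Attach person 3rd person -ekh → tovivleggshekh.
Vowel harmony: no change.
Vowel deletion: no change.

tovivleggshekh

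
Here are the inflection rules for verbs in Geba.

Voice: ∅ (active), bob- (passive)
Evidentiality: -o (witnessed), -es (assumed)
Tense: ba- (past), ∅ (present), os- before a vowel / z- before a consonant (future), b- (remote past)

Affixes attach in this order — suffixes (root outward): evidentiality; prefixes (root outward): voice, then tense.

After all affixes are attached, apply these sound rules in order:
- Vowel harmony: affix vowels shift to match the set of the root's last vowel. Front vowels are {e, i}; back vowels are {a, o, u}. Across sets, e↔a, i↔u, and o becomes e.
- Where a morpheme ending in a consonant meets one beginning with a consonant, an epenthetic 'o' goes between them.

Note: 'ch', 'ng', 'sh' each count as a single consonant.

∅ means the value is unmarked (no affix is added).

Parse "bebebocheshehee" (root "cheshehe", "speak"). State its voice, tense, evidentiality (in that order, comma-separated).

passive, past, witnessed

Segment: ba-bob-cheshehe-o.
voice: bob- → passive.
tense: ba- → past.
evidentiality: -o → witnessed.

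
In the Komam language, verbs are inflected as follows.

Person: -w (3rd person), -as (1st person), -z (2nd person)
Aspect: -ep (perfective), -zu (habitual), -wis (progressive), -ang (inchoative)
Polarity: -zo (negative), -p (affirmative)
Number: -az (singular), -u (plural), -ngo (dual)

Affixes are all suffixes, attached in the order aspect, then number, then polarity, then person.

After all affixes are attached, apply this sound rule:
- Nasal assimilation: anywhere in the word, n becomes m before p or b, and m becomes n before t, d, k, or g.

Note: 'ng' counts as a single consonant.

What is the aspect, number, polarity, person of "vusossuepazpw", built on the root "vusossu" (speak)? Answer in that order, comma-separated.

perfective, singular, affirmative, 3rd person

Segment: vusossu-ep-az-p-w.
aspect: -ep → perfective.
number: -az → singular.
polarity: -p → affirmative.
person: -w → 3rd person.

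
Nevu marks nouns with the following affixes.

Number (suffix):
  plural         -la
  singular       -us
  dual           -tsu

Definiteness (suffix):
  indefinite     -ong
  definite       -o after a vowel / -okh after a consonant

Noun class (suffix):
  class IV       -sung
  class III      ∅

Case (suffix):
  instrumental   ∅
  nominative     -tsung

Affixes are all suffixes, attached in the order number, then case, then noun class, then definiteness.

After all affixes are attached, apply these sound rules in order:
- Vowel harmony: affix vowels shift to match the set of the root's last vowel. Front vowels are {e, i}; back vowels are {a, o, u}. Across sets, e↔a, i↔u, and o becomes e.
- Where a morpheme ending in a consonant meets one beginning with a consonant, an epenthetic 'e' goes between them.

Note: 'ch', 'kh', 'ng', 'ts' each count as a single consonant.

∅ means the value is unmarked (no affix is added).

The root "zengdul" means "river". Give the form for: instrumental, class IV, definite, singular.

zengdulusesungokh

Attach number singular -us → zengdulus.
case = instrumental: zero marking, form stays zengdulus.
Attach noun class class IV -sung → zengdulussung.
Attach definiteness definite -okh (after consonant 'ng') → zengdulussungokh.
Vowel harmony: no change.
Apply epenthesis: zengdulussungokh → zengdulusesungokh.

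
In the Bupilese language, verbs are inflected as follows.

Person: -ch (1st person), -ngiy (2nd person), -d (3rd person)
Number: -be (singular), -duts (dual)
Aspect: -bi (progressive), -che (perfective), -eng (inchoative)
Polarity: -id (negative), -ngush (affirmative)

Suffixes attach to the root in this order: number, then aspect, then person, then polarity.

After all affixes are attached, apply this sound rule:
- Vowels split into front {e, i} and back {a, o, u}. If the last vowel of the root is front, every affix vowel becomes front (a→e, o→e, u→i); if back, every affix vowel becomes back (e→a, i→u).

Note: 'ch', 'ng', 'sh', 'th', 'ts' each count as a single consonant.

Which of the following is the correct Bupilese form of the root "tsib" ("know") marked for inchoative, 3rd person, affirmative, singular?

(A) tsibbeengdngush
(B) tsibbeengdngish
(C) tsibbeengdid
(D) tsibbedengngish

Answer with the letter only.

Attach number singular -be → tsibbe.
Attach aspect inchoative -eng → tsibbeeng.
Attach person 3rd person -d → tsibbeengd.
Attach polarity affirmative -ngush → tsibbeengdngush.
Apply vowel harmony: tsibbeengdngush → tsibbeengdngish.
So the correct form is tsibbeengdngish, option (B).
(D) tsibbedengngish is wrong: it has the affixes in the wrong order.
(C) tsibbeengdid is wrong: it uses negative instead of affirmative for polarity.
(A) tsibbeengdngush is wrong: it fails to apply the sound rule(s).

B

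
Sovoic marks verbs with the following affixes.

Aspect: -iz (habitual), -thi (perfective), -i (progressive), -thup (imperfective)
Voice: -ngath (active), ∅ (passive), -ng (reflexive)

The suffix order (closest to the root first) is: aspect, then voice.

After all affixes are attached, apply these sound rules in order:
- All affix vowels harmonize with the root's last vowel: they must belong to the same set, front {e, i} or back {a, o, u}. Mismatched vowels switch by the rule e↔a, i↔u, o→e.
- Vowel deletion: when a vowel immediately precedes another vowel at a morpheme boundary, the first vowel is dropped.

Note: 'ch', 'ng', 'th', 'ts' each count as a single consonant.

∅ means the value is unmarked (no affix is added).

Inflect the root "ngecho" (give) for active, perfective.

Attach aspect perfective -thi → ngechothi.
Attach voice active -ngath → ngechothingath.
Apply vowel harmony: ngechothingath → ngechothungath.
Vowel deletion: no change.

ngechothungath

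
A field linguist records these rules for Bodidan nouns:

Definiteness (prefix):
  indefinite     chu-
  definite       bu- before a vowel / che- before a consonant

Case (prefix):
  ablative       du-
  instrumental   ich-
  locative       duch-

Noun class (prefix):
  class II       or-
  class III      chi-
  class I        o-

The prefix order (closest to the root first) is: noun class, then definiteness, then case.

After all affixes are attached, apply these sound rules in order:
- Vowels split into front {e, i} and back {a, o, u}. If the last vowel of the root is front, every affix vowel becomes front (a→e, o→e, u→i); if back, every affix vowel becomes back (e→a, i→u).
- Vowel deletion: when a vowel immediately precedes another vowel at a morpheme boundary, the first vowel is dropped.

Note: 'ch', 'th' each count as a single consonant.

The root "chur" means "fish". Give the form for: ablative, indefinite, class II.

Attach noun class class II or- → orchur.
Attach definiteness indefinite chu- → chuorchur.
Attach case ablative du- → duchuorchur.
Vowel harmony: no change.
Apply vowel deletion: duchuorchur → duchorchur.

duchorchur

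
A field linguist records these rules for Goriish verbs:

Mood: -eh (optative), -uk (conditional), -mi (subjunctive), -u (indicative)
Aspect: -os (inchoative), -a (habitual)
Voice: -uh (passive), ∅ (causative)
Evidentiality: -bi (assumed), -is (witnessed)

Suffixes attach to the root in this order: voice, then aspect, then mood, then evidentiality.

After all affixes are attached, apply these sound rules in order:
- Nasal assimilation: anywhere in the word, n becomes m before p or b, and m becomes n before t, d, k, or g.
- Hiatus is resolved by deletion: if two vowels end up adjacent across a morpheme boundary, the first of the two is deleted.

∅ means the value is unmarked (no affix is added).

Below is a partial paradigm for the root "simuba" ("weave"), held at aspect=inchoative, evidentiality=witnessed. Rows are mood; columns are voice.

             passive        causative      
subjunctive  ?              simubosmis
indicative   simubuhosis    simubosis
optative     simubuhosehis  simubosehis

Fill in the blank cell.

Attach voice passive -uh → simubauh.
Attach aspect inchoative -os → simubauhos.
Attach mood subjunctive -mi → simubauhosmi.
Attach evidentiality witnessed -is → simubauhosmiis.
Nasal assimilation: no change.
Apply vowel deletion: simubauhosmiis → simubuhosmis.

simubuhosmis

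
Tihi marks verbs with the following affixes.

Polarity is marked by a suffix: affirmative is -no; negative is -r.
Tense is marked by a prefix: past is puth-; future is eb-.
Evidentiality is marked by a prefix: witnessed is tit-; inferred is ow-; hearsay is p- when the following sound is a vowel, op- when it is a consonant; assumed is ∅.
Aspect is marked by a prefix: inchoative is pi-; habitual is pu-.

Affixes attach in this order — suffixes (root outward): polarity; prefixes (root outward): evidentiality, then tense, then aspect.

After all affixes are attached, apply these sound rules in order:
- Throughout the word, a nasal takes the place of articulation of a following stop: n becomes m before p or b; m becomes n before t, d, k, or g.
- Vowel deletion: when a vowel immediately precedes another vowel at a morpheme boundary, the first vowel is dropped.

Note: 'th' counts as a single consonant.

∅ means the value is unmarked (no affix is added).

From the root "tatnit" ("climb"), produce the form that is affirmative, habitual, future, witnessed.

pebtittatnitno

Attach evidentiality witnessed tit- → tittatnit.
Attach tense future eb- → ebtittatnit.
Attach polarity affirmative -no → ebtittatnitno.
Attach aspect habitual pu- → puebtittatnitno.
Nasal assimilation: no change.
Apply vowel deletion: puebtittatnitno → pebtittatnitno.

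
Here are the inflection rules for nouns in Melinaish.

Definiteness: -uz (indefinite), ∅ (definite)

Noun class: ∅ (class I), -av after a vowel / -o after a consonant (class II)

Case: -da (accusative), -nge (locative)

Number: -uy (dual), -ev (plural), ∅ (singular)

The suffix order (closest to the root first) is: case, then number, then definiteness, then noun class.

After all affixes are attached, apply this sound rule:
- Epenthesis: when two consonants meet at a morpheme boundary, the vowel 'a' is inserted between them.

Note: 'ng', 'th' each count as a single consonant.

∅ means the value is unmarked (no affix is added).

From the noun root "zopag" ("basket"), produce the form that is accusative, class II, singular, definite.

zopagadaav

Attach case accusative -da → zopagda.
number = singular: zero marking, form stays zopagda.
definiteness = definite: zero marking, form stays zopagda.
Attach noun class class II -av (after vowel 'a') → zopagdaav.
Apply epenthesis: zopagdaav → zopagadaav.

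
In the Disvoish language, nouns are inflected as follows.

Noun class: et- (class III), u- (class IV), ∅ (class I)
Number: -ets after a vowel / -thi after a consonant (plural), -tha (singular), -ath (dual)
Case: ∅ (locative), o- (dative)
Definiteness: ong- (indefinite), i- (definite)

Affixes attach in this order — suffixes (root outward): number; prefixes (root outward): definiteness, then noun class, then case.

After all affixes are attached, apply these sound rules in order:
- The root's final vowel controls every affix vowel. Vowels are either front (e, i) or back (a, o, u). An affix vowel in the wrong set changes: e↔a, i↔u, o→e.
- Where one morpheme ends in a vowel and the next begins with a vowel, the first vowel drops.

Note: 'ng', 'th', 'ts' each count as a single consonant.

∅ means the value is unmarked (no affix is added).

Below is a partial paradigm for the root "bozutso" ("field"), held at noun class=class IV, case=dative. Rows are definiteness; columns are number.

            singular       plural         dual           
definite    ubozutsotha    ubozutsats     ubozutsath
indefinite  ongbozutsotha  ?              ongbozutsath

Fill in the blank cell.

Attach number plural -ets (after vowel 'o') → bozutsoets.
Attach definiteness indefinite ong- → ongbozutsoets.
Attach noun class class IV u- → uongbozutsoets.
Attach case dative o- → ouongbozutsoets.
Apply vowel harmony: ouongbozutsoets → ouongbozutsoats.
Apply vowel deletion: ouongbozutsoats → ongbozutsats.

ongbozutsats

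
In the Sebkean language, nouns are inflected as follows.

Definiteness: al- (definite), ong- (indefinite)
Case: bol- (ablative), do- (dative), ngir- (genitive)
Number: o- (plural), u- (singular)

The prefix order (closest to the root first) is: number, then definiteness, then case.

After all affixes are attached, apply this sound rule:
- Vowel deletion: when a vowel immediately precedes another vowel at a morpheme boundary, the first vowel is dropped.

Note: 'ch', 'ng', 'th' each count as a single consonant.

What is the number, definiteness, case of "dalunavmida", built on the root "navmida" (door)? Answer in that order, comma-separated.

Segment: do-al-u-navmida.
number: u- → singular.
definiteness: al- → definite.
case: do- → dative.

singular, definite, dative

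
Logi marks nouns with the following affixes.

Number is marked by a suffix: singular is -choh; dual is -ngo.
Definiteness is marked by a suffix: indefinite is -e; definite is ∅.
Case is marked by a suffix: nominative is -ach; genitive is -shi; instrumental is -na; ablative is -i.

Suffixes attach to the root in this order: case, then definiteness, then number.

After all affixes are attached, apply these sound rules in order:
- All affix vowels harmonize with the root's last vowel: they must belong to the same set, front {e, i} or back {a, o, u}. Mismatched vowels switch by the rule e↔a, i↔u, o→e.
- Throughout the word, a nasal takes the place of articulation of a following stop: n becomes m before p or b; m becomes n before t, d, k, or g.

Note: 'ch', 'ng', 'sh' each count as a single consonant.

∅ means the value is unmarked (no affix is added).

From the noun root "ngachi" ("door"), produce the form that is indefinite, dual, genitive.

Attach case genitive -shi → ngachishi.
Attach definiteness indefinite -e → ngachishie.
Attach number dual -ngo → ngachishiengo.
Apply vowel harmony: ngachishiengo → ngachishienge.
Nasal assimilation: no change.

ngachishienge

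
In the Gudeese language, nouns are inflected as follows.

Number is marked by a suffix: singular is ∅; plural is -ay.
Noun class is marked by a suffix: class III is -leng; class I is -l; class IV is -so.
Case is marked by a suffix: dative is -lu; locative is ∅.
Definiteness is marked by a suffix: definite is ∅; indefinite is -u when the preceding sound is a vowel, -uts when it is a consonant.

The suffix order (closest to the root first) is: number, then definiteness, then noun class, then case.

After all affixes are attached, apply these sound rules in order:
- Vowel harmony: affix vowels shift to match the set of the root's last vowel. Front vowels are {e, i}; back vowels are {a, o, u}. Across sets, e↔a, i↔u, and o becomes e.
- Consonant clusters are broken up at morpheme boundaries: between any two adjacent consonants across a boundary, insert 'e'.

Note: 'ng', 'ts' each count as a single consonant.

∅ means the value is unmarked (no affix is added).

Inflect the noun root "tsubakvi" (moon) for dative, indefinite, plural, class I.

Attach number plural -ay → tsubakviay.
Attach definiteness indefinite -uts (after consonant 'y') → tsubakviayuts.
Attach noun class class I -l → tsubakviayutsl.
Attach case dative -lu → tsubakviayutsllu.
Apply vowel harmony: tsubakviayutsllu → tsubakvieyitslli.
Apply epenthesis: tsubakvieyitslli → tsubakvieyitseleli.

tsubakvieyitseleli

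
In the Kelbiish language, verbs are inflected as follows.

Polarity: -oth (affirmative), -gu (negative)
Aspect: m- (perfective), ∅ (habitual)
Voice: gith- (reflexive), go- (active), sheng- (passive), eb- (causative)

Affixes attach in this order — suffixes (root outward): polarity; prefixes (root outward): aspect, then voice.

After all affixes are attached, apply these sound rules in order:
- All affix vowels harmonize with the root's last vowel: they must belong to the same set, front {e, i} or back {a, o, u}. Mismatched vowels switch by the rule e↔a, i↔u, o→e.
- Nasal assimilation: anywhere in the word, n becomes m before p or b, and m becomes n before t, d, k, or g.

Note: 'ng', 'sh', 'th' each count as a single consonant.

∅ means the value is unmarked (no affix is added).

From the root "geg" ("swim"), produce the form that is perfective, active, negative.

Attach aspect perfective m- → mgeg.
Attach polarity negative -gu → mgeggu.
Attach voice active go- → gomgeggu.
Apply vowel harmony: gomgeggu → gemgeggi.
Apply nasal assimilation: gemgeggi → gengeggi.

gengeggi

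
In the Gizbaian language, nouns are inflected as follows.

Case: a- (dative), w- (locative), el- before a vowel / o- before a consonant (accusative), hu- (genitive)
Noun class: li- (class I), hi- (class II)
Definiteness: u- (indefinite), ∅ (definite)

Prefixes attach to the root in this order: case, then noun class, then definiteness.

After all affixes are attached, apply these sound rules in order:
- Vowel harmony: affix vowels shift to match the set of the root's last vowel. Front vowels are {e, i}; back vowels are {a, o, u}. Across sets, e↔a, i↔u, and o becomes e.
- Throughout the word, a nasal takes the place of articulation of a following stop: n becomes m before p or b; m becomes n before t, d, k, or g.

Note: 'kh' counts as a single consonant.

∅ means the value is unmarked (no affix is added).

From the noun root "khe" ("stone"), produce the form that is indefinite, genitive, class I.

ilihikhe

Attach case genitive hu- → hukhe.
Attach noun class class I li- → lihukhe.
Attach definiteness indefinite u- → ulihukhe.
Apply vowel harmony: ulihukhe → ilihikhe.
Nasal assimilation: no change.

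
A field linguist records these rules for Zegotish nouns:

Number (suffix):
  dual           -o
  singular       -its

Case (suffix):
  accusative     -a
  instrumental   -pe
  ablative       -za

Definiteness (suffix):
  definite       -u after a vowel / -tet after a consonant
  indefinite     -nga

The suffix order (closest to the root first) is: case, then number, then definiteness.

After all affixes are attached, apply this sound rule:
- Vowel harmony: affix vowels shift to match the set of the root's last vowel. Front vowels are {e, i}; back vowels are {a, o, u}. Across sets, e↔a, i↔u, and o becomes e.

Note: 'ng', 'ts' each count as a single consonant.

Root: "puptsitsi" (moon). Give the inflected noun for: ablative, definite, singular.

puptsitsizeitstet

Attach case ablative -za → puptsitsiza.
Attach number singular -its → puptsitsizaits.
Attach definiteness definite -tet (after consonant 'ts') → puptsitsizaitstet.
Apply vowel harmony: puptsitsizaitstet → puptsitsizeitstet.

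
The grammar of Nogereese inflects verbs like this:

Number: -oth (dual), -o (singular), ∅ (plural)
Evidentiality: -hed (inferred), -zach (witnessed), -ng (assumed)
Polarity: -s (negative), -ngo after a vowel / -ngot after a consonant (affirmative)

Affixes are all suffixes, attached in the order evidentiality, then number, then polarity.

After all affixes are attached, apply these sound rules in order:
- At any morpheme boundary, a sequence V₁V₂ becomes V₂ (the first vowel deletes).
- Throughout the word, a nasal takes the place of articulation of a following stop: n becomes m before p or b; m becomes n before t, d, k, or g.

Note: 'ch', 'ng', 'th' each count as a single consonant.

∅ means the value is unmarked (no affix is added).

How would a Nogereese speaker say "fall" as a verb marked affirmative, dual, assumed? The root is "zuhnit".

zuhnitngothngot

Attach evidentiality assumed -ng → zuhnitng.
Attach number dual -oth → zuhnitngoth.
Attach polarity affirmative -ngot (after consonant 'th') → zuhnitngothngot.
Vowel deletion: no change.
Nasal assimilation: no change.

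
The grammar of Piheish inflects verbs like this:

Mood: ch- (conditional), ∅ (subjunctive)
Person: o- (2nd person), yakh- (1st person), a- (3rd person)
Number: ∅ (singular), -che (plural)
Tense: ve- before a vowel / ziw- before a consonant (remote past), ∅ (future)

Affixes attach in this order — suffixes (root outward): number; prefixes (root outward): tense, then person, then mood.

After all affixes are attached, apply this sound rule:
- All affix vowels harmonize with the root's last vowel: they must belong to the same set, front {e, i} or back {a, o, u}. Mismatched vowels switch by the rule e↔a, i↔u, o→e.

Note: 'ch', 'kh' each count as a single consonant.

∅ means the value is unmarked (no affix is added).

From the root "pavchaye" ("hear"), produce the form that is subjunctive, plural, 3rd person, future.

Attach number plural -che → pavchayeche.
tense = future: zero marking, form stays pavchayeche.
Attach person 3rd person a- → apavchayeche.
mood = subjunctive: zero marking, form stays apavchayeche.
Apply vowel harmony: apavchayeche → epavchayeche.

epavchayeche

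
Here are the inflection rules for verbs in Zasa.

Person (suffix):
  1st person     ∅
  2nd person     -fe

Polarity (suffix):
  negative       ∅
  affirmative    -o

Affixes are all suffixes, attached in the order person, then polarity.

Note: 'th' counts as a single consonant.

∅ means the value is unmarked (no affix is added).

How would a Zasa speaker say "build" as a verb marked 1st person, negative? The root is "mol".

person = 1st person: zero marking, form stays mol.
polarity = negative: zero marking, form stays mol.

mol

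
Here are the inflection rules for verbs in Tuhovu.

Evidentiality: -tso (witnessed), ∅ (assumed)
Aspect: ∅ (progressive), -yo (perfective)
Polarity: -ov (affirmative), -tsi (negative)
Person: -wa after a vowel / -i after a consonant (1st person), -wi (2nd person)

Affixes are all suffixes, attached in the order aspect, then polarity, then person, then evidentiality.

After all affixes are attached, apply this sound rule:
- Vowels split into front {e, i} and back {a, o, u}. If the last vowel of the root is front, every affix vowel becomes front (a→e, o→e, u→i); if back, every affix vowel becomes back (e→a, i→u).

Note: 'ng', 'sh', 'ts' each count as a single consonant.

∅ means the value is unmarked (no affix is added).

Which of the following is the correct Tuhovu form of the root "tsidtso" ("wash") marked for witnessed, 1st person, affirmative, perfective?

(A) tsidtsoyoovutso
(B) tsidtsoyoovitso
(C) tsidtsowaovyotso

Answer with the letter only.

A

Attach aspect perfective -yo → tsidtsoyo.
Attach polarity affirmative -ov → tsidtsoyoov.
Attach person 1st person -i (after consonant 'v') → tsidtsoyoovi.
Attach evidentiality witnessed -tso → tsidtsoyoovitso.
Apply vowel harmony: tsidtsoyoovitso → tsidtsoyoovutso.
So the correct form is tsidtsoyoovutso, option (A).
(C) tsidtsowaovyotso is wrong: it has the affixes in the wrong order.
(B) tsidtsoyoovitso is wrong: it fails to apply the sound rule(s).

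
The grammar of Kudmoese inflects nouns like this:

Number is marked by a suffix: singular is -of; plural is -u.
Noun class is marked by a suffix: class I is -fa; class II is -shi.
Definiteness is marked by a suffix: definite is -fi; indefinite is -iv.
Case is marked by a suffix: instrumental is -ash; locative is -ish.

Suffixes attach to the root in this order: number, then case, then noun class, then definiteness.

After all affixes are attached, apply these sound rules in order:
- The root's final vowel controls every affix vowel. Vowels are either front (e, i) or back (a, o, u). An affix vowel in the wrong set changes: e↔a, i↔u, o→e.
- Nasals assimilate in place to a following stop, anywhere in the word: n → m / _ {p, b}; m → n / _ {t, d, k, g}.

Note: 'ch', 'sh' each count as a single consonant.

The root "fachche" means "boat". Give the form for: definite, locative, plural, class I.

fachcheiishfefi

Attach number plural -u → fachcheu.
Attach case locative -ish → fachcheuish.
Attach noun class class I -fa → fachcheuishfa.
Attach definiteness definite -fi → fachcheuishfafi.
Apply vowel harmony: fachcheuishfafi → fachcheiishfefi.
Nasal assimilation: no change.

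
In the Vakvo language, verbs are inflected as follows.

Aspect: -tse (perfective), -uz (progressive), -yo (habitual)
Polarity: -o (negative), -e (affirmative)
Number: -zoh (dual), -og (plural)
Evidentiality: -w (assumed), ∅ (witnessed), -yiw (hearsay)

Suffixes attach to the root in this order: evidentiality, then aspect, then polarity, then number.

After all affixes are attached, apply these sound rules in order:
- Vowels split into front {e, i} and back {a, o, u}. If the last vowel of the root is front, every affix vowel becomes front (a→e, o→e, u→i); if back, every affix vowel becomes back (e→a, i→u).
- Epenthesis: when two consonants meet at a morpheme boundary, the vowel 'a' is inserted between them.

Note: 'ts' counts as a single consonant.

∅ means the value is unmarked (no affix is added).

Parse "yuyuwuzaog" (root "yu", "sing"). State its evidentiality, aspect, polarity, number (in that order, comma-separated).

Segment: yu-yiw-uz-e-og.
evidentiality: -yiw → hearsay.
aspect: -uz → progressive.
polarity: -e → affirmative.
number: -og → plural.

hearsay, progressive, affirmative, plural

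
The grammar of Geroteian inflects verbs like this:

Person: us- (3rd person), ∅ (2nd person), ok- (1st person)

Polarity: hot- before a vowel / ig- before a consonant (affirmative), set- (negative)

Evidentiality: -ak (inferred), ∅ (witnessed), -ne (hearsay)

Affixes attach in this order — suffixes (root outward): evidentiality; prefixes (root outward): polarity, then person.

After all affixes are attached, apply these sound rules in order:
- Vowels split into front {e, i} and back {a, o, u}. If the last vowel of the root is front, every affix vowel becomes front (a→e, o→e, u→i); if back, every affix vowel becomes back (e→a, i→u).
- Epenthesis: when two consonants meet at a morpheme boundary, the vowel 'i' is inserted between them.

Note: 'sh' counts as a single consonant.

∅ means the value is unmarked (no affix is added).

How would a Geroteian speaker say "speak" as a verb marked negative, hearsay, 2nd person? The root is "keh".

setikehine

Attach polarity negative set- → setkeh.
person = 2nd person: zero marking, form stays setkeh.
Attach evidentiality hearsay -ne → setkehne.
Vowel harmony: no change.
Apply epenthesis: setkehne → setikehine.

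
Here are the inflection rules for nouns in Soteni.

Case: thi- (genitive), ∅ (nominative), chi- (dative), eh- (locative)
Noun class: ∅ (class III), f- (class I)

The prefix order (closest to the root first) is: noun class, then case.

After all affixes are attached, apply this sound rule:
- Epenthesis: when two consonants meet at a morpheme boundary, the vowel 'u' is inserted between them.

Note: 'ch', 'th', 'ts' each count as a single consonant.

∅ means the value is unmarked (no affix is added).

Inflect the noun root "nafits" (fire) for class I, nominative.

Attach noun class class I f- → fnafits.
case = nominative: zero marking, form stays fnafits.
Apply epenthesis: fnafits → funafits.

funafits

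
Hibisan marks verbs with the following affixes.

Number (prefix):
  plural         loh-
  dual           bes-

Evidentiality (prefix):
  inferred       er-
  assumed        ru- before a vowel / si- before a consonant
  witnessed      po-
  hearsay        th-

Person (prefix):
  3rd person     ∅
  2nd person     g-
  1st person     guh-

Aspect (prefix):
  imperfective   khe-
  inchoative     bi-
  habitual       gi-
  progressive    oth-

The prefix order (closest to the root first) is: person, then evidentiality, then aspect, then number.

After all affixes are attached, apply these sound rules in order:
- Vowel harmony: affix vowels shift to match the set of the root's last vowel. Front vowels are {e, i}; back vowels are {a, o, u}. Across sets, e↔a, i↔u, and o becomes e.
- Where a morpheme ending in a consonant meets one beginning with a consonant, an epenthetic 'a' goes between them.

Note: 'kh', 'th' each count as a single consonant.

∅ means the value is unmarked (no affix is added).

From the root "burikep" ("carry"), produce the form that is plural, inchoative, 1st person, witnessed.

Attach person 1st person guh- → guhburikep.
Attach evidentiality witnessed po- → poguhburikep.
Attach aspect inchoative bi- → bipoguhburikep.
Attach number plural loh- → lohbipoguhburikep.
Apply vowel harmony: lohbipoguhburikep → lehbipegihburikep.
Apply epenthesis: lehbipegihburikep → lehabipegihaburikep.

lehabipegihaburikep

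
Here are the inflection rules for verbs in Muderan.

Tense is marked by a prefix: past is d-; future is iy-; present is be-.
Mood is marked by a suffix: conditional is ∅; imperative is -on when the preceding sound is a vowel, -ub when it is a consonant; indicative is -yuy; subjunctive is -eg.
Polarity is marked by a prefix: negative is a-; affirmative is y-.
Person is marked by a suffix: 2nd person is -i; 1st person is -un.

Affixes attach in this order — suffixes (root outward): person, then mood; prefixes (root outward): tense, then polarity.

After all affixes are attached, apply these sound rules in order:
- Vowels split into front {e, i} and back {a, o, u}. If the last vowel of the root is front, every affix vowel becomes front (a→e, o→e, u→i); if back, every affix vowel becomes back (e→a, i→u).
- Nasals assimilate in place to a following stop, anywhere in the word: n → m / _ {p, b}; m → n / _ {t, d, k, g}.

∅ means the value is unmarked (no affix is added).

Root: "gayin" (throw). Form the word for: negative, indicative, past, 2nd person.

edgayiniyiy

Attach person 2nd person -i → gayini.
Attach mood indicative -yuy → gayiniyuy.
Attach tense past d- → dgayiniyuy.
Attach polarity negative a- → adgayiniyuy.
Apply vowel harmony: adgayiniyuy → edgayiniyiy.
Nasal assimilation: no change.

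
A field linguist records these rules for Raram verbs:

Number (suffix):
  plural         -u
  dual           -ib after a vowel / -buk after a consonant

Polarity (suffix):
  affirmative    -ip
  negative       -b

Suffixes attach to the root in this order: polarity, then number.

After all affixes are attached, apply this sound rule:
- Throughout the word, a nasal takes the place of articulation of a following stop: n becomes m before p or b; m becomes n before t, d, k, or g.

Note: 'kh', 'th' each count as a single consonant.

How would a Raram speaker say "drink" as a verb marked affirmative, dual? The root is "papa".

Attach polarity affirmative -ip → papaip.
Attach number dual -buk (after consonant 'p') → papaipbuk.
Nasal assimilation: no change.

papaipbuk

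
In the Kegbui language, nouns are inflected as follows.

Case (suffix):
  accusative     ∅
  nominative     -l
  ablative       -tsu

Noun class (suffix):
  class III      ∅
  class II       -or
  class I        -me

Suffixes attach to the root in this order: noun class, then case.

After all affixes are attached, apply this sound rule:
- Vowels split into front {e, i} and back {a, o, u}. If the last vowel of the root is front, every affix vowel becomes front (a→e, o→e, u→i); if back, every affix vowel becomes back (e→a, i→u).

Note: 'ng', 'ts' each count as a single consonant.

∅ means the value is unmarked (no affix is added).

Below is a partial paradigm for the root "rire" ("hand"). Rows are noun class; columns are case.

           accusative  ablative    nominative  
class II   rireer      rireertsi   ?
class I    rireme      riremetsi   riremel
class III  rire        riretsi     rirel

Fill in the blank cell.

rireerl

Attach noun class class II -or → rireor.
Attach case nominative -l → rireorl.
Apply vowel harmony: rireorl → rireerl.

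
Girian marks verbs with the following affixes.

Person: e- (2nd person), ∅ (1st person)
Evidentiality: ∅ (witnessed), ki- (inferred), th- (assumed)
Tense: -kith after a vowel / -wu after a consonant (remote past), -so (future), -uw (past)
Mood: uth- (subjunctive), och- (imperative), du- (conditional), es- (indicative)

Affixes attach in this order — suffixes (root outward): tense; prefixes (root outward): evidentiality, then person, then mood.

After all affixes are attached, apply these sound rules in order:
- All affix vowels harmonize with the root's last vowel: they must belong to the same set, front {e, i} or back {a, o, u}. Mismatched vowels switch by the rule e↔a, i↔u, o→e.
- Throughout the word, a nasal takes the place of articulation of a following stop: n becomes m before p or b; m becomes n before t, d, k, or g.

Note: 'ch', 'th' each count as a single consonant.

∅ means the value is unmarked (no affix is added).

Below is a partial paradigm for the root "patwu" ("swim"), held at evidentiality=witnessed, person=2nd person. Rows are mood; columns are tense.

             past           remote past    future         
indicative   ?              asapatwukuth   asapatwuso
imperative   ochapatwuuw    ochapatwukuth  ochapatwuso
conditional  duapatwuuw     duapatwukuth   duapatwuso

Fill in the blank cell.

Attach tense past -uw → patwuuw.
evidentiality = witnessed: zero marking, form stays patwuuw.
Attach person 2nd person e- → epatwuuw.
Attach mood indicative es- → esepatwuuw.
Apply vowel harmony: esepatwuuw → asapatwuuw.
Nasal assimilation: no change.

asapatwuuw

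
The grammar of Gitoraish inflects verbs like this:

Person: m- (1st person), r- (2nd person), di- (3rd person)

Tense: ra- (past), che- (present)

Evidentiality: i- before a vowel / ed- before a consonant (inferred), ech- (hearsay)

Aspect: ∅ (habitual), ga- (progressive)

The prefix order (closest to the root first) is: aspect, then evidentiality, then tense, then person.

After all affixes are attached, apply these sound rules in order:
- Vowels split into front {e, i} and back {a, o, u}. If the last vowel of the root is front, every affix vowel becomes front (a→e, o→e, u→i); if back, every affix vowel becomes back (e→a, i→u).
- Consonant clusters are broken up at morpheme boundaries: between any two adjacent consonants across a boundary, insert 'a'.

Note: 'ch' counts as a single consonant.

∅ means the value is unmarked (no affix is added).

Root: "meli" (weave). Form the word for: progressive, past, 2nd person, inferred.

Attach aspect progressive ga- → gameli.
Attach evidentiality inferred ed- (before consonant 'g') → edgameli.
Attach tense past ra- → raedgameli.
Attach person 2nd person r- → rraedgameli.
Apply vowel harmony: rraedgameli → rreedgemeli.
Apply epenthesis: rreedgemeli → rareedagemeli.

rareedagemeli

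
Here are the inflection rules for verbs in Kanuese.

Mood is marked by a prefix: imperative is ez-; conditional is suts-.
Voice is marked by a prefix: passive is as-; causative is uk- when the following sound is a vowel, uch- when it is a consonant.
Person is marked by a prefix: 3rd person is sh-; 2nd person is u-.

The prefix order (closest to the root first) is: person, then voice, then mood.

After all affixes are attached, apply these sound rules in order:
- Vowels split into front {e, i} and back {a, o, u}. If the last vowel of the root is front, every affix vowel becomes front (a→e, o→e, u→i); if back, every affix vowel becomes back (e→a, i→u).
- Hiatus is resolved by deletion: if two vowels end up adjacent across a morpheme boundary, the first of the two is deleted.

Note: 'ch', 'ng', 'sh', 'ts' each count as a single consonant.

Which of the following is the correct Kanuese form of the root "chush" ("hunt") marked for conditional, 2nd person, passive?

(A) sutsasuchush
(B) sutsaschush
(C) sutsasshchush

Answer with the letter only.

A

Attach person 2nd person u- → uchush.
Attach voice passive as- → asuchush.
Attach mood conditional suts- → sutsasuchush.
Vowel harmony: no change.
Vowel deletion: no change.
So the correct form is sutsasuchush, option (A).
(B) sutsaschush is wrong: it has the affixes in the wrong order.
(C) sutsasshchush is wrong: it uses 3rd person instead of 2nd person for person.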